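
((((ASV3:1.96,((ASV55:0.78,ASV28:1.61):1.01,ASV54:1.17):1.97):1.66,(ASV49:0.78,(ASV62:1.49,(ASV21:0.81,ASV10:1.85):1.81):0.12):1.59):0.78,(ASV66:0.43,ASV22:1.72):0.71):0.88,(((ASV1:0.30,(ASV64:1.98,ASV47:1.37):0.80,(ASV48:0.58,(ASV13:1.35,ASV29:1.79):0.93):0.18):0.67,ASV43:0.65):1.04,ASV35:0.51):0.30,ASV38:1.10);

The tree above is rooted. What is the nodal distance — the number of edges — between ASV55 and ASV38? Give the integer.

7

The MRCA of ASV55 and ASV38 is the root of the tree.
From ASV55 up to that node: 6 branches. From ASV38 up to the same node: 1 branch. Total: 6 + 1 = 7.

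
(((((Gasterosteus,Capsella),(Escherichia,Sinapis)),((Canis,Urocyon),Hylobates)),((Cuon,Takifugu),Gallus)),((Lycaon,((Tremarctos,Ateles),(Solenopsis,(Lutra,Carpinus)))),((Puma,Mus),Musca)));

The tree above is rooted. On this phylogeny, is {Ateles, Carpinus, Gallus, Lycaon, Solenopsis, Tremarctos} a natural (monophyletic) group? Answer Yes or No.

The MRCA of the listed taxa is the root, so the smallest clade containing them is the whole tree.
That clade also contains Canis, Capsella, Cuon, Escherichia, Gasterosteus, Hylobates, Lutra, Mus, Musca, Puma, Sinapis, Takifugu, Urocyon, which are not in the proposed group, so the group is not monophyletic.

No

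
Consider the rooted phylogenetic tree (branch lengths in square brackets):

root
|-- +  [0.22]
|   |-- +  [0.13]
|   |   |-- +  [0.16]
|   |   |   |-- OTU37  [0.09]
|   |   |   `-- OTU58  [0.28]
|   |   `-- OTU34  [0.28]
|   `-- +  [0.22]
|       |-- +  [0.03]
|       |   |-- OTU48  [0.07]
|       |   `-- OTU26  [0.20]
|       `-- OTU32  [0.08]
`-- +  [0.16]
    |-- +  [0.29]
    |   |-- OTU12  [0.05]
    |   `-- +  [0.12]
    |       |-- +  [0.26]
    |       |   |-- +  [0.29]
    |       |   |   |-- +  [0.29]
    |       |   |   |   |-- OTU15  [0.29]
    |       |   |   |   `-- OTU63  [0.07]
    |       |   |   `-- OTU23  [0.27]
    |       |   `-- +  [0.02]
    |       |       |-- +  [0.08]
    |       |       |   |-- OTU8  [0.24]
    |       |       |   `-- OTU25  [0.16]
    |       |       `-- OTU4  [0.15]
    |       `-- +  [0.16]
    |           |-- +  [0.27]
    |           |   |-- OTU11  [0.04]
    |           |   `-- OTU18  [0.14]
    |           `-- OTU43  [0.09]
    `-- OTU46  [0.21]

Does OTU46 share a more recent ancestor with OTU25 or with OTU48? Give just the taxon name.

OTU25

The MRCA of OTU46 and OTU25 subtends ((OTU12,((((OTU15,OTU63),OTU23),((OTU8,OTU25),OTU4)),((OTU11,OTU18),OTU43))),OTU46) (11 taxa).
The MRCA of OTU46 and OTU48 is the root, subtending the entire tree (17 taxa).
The first is nested inside the second, so OTU46 shares a more recent common ancestor with OTU25.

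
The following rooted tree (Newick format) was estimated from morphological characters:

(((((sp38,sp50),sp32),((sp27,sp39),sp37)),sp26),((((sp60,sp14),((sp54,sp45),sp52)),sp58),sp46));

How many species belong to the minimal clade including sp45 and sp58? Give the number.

The MRCA of sp45 and sp58 is the node subtending (((sp60,sp14),((sp54,sp45),sp52)),sp58).
That clade contains 6 terminal taxa: sp14, sp45, sp52, sp54, sp58, sp60.

6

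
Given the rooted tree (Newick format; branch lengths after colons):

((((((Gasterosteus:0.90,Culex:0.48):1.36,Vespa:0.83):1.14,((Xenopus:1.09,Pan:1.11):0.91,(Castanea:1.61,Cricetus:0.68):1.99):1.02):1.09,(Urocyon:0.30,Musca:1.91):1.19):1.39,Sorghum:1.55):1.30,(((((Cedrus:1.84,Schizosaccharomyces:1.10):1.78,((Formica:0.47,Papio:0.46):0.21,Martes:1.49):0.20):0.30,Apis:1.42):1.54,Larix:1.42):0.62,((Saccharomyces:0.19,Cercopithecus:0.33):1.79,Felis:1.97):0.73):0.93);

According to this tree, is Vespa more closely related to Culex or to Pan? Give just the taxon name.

Culex

The MRCA of Vespa and Culex subtends ((Gasterosteus,Culex),Vespa) (3 taxa).
The MRCA of Vespa and Pan subtends (((Gasterosteus,Culex),Vespa),((Xenopus,Pan),(Castanea,Cricetus))) (7 taxa).
The first is nested inside the second, so Vespa shares a more recent common ancestor with Culex.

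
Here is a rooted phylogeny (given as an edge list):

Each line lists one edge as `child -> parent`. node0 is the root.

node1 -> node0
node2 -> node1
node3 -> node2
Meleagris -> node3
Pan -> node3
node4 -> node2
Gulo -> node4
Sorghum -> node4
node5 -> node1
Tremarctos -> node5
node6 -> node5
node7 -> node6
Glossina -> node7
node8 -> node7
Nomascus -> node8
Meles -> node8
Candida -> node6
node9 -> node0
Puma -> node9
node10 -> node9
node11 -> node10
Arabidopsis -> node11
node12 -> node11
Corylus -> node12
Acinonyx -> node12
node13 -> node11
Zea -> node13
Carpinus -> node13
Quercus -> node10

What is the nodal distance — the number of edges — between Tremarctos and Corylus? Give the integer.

8

The MRCA of Tremarctos and Corylus is the root of the tree.
From Tremarctos up to that node: 3 branches. From Corylus up to the same node: 5 branches. Total: 3 + 5 = 8.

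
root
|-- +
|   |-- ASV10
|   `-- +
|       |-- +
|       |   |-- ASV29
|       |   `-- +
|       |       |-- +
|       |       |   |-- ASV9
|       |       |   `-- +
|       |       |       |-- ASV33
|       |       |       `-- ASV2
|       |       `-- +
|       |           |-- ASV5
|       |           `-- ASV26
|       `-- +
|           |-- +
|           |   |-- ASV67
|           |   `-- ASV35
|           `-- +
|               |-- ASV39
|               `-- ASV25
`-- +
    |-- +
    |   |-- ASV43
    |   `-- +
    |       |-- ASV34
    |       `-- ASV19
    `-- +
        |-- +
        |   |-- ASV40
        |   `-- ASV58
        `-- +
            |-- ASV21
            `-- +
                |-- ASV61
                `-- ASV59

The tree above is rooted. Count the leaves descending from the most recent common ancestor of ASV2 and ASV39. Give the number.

The MRCA of ASV2 and ASV39 is the node subtending ((ASV29,((ASV9,(ASV33,ASV2)),(ASV5,ASV26))),((ASV67,ASV35),(ASV39,ASV25))).
That clade contains 10 terminal taxa: ASV2, ASV25, ASV26, ASV29, ASV33, ASV35, ASV39, ASV5, ASV67, ASV9.

10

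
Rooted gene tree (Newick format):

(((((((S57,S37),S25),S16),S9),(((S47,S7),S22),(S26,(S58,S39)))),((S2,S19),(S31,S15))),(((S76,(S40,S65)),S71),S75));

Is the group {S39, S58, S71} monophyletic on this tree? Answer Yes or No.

No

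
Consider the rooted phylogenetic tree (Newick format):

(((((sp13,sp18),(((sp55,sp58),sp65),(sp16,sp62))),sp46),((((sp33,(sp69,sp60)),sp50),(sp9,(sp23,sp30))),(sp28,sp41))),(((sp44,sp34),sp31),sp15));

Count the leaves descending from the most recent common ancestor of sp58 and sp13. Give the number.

The MRCA of sp58 and sp13 is the node subtending ((sp13,sp18),(((sp55,sp58),sp65),(sp16,sp62))).
That clade contains 7 terminal taxa: sp13, sp16, sp18, sp55, sp58, sp62, sp65.

7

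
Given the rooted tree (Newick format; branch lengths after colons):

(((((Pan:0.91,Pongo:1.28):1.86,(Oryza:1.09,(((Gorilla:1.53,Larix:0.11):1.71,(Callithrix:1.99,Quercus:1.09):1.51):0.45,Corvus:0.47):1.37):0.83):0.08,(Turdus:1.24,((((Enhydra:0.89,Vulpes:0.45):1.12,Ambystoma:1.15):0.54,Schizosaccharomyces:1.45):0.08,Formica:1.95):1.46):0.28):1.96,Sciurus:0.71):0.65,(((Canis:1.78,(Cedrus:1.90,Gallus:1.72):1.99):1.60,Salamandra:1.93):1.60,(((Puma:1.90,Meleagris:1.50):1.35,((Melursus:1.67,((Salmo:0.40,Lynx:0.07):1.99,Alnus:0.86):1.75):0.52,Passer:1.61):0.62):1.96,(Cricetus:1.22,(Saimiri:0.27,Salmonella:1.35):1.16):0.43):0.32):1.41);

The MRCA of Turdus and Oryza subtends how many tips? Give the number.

14

The MRCA of Turdus and Oryza is the node subtending (((Pan,Pongo),(Oryza,(((Gorilla,Larix),(Callithrix,Quercus)),Corvus))),(Turdus,((((Enhydra,Vulpes),Ambystoma),Schizosaccharomyces),Formica))).
That clade contains 14 terminal taxa: Ambystoma, Callithrix, Corvus, Enhydra, Formica, Gorilla, Larix, Oryza, Pan, Pongo, Quercus, Schizosaccharomyces, Turdus, Vulpes.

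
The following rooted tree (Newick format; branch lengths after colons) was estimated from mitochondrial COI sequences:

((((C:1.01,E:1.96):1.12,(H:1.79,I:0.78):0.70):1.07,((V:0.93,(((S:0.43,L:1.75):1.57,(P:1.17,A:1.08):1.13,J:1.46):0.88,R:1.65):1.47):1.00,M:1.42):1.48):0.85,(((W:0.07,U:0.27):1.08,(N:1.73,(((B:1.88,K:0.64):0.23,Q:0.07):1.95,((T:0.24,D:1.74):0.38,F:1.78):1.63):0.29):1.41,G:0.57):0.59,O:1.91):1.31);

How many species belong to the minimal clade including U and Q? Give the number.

The MRCA of U and Q is the node subtending ((W,U),(N,(((B,K),Q),((T,D),F))),G).
That clade contains 10 terminal taxa: B, D, F, G, K, N, Q, T, U, W.

10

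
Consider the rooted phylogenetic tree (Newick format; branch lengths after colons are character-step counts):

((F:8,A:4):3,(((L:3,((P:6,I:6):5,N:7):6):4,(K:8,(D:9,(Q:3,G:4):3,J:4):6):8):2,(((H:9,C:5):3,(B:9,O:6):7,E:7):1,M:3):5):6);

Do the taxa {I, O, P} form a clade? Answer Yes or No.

The MRCA of the listed taxa subtends (((L,((P,I),N)),(K,(D,(Q,G),J))),(((H,C),(B,O),E),M)).
That clade also contains B, C, D, E, G, H, J, K, L, M, N, Q, which are not in the proposed group, so the group is not monophyletic.

No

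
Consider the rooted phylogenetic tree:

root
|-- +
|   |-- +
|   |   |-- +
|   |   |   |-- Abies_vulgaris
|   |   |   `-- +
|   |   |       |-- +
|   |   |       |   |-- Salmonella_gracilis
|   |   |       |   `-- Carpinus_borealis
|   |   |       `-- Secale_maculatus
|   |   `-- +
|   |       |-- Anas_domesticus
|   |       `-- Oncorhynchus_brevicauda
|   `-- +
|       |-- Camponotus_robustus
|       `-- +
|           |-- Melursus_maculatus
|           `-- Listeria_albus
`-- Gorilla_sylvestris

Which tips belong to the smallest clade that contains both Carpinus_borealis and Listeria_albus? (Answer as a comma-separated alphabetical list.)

Abies_vulgaris, Anas_domesticus, Camponotus_robustus, Carpinus_borealis, Listeria_albus, Melursus_maculatus, Oncorhynchus_brevicauda, Salmonella_gracilis, Secale_maculatus

Tracing Carpinus_borealis: it sits inside (Salmonella_gracilis,Carpinus_borealis).
Tracing Listeria_albus: it sits inside (Melursus_maculatus,Listeria_albus).
The smallest clade enclosing both is (((Abies_vulgaris,((Salmonella_gracilis,Carpinus_borealis),Secale_maculatus)),(Anas_domesticus,Oncorhynchus_brevicauda)),(Camponotus_robustus,(Melursus_maculatus,Listeria_albus))); the answer is its 9 terminal taxa in alphabetical order.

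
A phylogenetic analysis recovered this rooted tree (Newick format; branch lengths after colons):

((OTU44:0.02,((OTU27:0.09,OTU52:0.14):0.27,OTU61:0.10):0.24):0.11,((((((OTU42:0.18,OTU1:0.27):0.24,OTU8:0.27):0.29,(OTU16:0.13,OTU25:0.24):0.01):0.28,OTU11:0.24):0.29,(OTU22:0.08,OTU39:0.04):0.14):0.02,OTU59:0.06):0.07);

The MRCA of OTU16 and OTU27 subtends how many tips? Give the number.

13

The MRCA of OTU16 and OTU27 is the root, so the clade is the entire tree.
That clade contains 13 terminal taxa: OTU1, OTU11, OTU16, OTU22, OTU25, OTU27, OTU39, OTU42, OTU44, OTU52, OTU59, OTU61, OTU8.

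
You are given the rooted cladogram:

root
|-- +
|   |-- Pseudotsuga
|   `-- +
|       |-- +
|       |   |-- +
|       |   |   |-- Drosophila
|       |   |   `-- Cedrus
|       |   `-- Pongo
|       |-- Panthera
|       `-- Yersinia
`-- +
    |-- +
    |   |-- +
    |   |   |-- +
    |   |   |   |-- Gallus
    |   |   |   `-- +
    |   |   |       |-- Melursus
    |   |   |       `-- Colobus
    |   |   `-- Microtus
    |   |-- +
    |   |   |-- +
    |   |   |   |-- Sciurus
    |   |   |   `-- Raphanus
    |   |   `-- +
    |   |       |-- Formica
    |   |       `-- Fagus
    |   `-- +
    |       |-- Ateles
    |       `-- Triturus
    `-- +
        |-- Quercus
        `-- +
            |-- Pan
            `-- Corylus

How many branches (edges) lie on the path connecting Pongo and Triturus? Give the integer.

8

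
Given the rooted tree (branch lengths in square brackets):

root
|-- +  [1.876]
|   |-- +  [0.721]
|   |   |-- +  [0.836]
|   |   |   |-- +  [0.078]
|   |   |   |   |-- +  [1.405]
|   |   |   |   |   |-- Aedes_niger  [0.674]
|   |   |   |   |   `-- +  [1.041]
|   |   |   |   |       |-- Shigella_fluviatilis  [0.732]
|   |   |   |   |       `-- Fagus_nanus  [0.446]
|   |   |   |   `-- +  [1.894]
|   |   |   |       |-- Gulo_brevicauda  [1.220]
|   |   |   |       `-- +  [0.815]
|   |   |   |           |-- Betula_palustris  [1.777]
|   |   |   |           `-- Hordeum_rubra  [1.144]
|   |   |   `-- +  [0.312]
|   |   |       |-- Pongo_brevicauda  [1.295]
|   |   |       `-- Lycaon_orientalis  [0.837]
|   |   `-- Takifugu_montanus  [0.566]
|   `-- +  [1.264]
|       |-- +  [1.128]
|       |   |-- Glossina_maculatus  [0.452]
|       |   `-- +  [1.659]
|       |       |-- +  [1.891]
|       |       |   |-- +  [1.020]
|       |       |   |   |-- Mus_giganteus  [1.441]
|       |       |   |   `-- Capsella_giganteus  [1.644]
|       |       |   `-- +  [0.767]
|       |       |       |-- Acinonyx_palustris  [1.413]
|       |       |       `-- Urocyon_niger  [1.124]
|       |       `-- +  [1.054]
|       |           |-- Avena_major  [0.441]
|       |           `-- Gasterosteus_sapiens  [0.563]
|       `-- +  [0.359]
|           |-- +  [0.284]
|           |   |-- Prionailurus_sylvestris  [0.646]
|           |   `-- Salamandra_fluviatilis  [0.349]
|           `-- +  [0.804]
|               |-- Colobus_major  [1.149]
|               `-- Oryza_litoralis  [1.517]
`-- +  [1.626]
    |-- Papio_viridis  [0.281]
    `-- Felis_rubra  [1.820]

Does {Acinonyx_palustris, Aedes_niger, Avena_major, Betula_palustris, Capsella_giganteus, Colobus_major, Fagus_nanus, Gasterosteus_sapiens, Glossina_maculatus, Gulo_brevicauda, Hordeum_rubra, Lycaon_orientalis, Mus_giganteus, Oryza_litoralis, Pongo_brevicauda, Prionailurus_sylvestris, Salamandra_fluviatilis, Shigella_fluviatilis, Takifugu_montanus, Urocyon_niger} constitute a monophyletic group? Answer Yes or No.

Yes

The most recent common ancestor of these taxa subtends (((((Aedes_niger,(Shigella_fluviatilis,Fagus_nanus)),(Gulo_brevicauda,(Betula_palustris,Hordeum_rubra))),(Pongo_brevicauda,Lycaon_orientalis)),Takifugu_montanus),((Glossina_maculatus,(((Mus_giganteus,Capsella_giganteus),(Acinonyx_palustris,Urocyon_niger)),(Avena_major,Gasterosteus_sapiens))),((Prionailurus_sylvestris,Salamandra_fluviatilis),(Colobus_major,Oryza_litoralis)))).
That clade has exactly 20 tips — every listed taxon and nothing else — so the group is monophyletic.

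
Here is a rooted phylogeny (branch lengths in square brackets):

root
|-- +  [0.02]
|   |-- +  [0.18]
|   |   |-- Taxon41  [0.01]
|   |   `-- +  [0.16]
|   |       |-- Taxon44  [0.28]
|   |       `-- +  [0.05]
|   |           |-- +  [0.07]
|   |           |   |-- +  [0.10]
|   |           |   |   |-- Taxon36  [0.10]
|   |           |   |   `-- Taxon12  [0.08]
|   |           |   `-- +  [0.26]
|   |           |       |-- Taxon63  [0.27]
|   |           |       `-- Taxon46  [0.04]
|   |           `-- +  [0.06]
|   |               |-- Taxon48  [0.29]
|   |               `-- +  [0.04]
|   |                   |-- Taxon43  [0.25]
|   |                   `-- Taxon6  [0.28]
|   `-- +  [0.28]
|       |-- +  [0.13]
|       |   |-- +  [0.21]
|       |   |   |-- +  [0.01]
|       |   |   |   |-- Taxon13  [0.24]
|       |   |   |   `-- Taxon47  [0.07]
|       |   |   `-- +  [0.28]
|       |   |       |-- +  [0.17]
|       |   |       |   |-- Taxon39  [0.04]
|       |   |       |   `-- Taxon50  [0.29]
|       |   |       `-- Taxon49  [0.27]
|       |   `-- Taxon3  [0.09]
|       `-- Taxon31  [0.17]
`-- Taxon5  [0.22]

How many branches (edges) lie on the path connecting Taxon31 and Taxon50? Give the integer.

The MRCA of Taxon31 and Taxon50 is the node subtending ((((Taxon13,Taxon47),((Taxon39,Taxon50),Taxon49)),Taxon3),Taxon31).
From Taxon31 up to that node: 1 branch. From Taxon50 up to the same node: 5 branches. Total: 1 + 5 = 6.

6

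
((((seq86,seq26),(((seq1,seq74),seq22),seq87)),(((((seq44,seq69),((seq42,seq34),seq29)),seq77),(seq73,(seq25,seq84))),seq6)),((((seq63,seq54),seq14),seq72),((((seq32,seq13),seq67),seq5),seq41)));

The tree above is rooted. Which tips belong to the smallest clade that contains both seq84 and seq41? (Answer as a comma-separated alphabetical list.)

seq1, seq13, seq14, seq22, seq25, seq26, seq29, seq32, seq34, seq41, seq42, seq44, seq5, seq54, seq6, seq63, seq67, seq69, seq72, seq73, seq74, seq77, seq84, seq86, seq87

Tracing seq84: it sits inside (seq25,seq84).
Tracing seq41: it sits inside ((((seq32,seq13),seq67),seq5),seq41).
The smallest clade enclosing both is the whole tree (their MRCA is the root), so the answer is all 25 tips in alphabetical order.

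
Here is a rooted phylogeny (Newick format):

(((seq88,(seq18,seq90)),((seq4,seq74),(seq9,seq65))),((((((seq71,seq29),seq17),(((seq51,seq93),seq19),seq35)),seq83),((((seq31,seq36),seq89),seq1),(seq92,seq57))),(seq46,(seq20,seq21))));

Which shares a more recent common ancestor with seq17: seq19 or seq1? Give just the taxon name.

seq19

The MRCA of seq17 and seq19 subtends (((seq71,seq29),seq17),(((seq51,seq93),seq19),seq35)) (7 taxa).
The MRCA of seq17 and seq1 subtends (((((seq71,seq29),seq17),(((seq51,seq93),seq19),seq35)),seq83),((((seq31,seq36),seq89),seq1),(seq92,seq57))) (14 taxa).
The first is nested inside the second, so seq17 shares a more recent common ancestor with seq19.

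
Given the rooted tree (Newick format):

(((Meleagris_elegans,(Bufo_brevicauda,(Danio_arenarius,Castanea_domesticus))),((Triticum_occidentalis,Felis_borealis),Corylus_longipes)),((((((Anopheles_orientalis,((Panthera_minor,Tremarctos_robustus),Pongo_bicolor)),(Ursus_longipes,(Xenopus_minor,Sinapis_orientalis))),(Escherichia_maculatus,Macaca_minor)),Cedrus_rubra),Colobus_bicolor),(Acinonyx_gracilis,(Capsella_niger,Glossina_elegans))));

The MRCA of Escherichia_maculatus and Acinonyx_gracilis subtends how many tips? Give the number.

The MRCA of Escherichia_maculatus and Acinonyx_gracilis is the node subtending ((((((Anopheles_orientalis,((Panthera_minor,Tremarctos_robustus),Pongo_bicolor)),(Ursus_longipes,(Xenopus_minor,Sinapis_orientalis))),(Escherichia_maculatus,Macaca_minor)),Cedrus_rubra),Colobus_bicolor),(Acinonyx_gracilis,(Capsella_niger,Glossina_elegans))).
That clade contains 14 terminal taxa: Acinonyx_gracilis, Anopheles_orientalis, Capsella_niger, Cedrus_rubra, Colobus_bicolor, Escherichia_maculatus, Glossina_elegans, Macaca_minor, Panthera_minor, Pongo_bicolor, Sinapis_orientalis, Tremarctos_robustus, Ursus_longipes, Xenopus_minor.

14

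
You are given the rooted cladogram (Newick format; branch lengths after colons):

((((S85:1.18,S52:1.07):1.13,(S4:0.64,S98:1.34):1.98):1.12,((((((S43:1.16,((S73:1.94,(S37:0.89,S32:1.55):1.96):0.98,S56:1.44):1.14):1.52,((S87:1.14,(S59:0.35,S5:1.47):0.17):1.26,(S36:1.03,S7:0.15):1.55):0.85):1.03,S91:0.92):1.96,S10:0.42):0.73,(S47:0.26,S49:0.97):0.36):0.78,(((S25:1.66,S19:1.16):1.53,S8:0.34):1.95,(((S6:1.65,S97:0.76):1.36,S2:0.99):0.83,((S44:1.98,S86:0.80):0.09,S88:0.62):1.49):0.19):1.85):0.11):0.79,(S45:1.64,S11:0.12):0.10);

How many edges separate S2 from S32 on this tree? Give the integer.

13

The MRCA of S2 and S32 is the node subtending ((((((S43,((S73,(S37,S32)),S56)),((S87,(S59,S5)),(S36,S7))),S91),S10),(S47,S49)),(((S25,S19),S8),(((S6,S97),S2),((S44,S86),S88)))).
From S2 up to that node: 4 branches. From S32 up to the same node: 9 branches. Total: 4 + 9 = 13.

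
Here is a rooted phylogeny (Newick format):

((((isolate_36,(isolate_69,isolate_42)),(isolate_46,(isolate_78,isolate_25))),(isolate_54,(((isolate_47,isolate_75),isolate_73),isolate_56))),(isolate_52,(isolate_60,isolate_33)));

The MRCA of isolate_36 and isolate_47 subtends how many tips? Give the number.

The MRCA of isolate_36 and isolate_47 is the node subtending (((isolate_36,(isolate_69,isolate_42)),(isolate_46,(isolate_78,isolate_25))),(isolate_54,(((isolate_47,isolate_75),isolate_73),isolate_56))).
That clade contains 11 terminal taxa: isolate_25, isolate_36, isolate_42, isolate_46, isolate_47, isolate_54, isolate_56, isolate_69, isolate_73, isolate_75, isolate_78.

11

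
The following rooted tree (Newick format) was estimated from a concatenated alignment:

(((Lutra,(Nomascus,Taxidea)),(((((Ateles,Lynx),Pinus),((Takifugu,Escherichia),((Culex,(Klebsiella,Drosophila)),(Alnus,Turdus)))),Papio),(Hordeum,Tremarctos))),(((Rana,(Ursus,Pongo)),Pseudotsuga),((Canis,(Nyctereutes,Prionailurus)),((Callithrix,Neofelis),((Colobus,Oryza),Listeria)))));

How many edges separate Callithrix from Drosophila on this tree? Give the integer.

14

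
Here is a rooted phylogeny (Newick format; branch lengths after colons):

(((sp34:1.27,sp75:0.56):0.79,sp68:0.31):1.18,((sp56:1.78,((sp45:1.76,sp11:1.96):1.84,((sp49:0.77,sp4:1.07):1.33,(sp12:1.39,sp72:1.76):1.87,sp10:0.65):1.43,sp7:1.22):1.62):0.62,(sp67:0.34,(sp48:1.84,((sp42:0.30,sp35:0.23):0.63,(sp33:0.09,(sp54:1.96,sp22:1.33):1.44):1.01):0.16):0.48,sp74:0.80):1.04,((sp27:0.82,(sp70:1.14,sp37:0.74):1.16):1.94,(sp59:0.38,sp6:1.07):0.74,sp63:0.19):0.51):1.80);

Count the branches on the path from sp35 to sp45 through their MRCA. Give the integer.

The MRCA of sp35 and sp45 is the node subtending ((sp56,((sp45,sp11),((sp49,sp4),(sp12,sp72),sp10),sp7)),(sp67,(sp48,((sp42,sp35),(sp33,(sp54,sp22)))),sp74),((sp27,(sp70,sp37)),(sp59,sp6),sp63)).
From sp35 up to that node: 5 branches. From sp45 up to the same node: 4 branches. Total: 5 + 4 = 9.

9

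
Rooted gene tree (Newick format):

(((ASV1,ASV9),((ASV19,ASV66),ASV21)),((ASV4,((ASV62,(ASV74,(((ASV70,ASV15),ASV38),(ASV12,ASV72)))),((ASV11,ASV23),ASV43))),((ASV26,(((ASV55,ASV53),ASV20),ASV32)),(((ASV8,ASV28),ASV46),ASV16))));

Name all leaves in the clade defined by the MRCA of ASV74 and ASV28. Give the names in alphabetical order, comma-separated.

ASV11, ASV12, ASV15, ASV16, ASV20, ASV23, ASV26, ASV28, ASV32, ASV38, ASV4, ASV43, ASV46, ASV53, ASV55, ASV62, ASV70, ASV72, ASV74, ASV8

Tracing ASV74: it sits inside (ASV74,(((ASV70,ASV15),ASV38),(ASV12,ASV72))).
Tracing ASV28: it sits inside (ASV8,ASV28).
The smallest clade enclosing both is ((ASV4,((ASV62,(ASV74,(((ASV70,ASV15),ASV38),(ASV12,ASV72)))),((ASV11,ASV23),ASV43))),((ASV26,(((ASV55,ASV53),ASV20),ASV32)),(((ASV8,ASV28),ASV46),ASV16))); the answer is its 20 terminal taxa in alphabetical order.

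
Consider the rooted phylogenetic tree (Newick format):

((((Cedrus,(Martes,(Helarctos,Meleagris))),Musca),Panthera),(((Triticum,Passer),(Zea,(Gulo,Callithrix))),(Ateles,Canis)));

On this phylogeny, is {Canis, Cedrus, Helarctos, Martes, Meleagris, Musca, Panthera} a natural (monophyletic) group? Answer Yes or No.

The MRCA of the listed taxa is the root, so the smallest clade containing them is the whole tree.
That clade also contains Ateles, Callithrix, Gulo, Passer, Triticum, Zea, which are not in the proposed group, so the group is not monophyletic.

No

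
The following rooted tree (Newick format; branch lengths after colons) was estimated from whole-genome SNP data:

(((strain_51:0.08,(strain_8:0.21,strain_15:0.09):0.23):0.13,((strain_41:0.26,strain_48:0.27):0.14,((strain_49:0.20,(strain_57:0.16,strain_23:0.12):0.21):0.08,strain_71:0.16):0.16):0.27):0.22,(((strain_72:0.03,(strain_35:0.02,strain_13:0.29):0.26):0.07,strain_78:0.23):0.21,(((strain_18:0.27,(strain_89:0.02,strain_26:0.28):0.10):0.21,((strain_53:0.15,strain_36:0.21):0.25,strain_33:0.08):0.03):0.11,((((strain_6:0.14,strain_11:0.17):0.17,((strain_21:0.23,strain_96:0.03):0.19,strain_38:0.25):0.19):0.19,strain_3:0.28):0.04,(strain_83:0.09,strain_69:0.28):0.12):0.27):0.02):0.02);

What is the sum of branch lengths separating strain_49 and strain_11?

The path runs strain_49 → … → MRCA → … → strain_11; the MRCA is the root of the tree.
Branch lengths along that path: 0.20 + 0.08 + 0.16 + 0.27 + 0.22 + 0.02 + 0.02 + 0.27 + 0.04 + 0.19 + 0.17 + 0.17 = 1.81.

1.81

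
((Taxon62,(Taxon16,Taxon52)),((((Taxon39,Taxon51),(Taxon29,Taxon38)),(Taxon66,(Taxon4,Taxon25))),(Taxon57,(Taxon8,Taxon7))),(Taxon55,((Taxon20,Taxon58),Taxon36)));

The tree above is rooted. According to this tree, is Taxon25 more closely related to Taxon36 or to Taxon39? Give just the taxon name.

Taxon39

The MRCA of Taxon25 and Taxon39 subtends (((Taxon39,Taxon51),(Taxon29,Taxon38)),(Taxon66,(Taxon4,Taxon25))) (7 taxa).
The MRCA of Taxon25 and Taxon36 is the root, subtending the entire tree (17 taxa).
The first is nested inside the second, so Taxon25 shares a more recent common ancestor with Taxon39.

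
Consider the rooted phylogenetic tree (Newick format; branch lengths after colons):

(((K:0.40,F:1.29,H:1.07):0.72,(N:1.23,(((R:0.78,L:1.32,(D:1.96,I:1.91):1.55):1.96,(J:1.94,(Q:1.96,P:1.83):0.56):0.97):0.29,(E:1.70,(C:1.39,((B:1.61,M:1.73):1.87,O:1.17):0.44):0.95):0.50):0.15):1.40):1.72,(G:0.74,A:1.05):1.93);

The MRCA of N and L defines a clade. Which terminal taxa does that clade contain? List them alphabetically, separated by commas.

Tracing N: it sits inside (N,(((R,L,(D,I)),(J,(Q,P))),(E,(C,((B,M),O))))).
Tracing L: it sits inside (R,L,(D,I)).
The smallest clade enclosing both is (N,(((R,L,(D,I)),(J,(Q,P))),(E,(C,((B,M),O))))); the answer is its 13 terminal taxa in alphabetical order.

B, C, D, E, I, J, L, M, N, O, P, Q, R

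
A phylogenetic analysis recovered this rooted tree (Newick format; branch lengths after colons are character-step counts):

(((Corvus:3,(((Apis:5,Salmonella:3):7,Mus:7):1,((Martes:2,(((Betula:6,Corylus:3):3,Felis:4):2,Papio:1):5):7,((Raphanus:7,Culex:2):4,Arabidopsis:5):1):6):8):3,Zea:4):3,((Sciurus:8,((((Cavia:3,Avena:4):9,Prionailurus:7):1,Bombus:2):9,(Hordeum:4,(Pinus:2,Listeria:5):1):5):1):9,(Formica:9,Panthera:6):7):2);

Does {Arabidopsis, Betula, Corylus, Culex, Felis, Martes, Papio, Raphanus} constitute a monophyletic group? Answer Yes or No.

Yes

The most recent common ancestor of these taxa subtends ((Martes,(((Betula,Corylus),Felis),Papio)),((Raphanus,Culex),Arabidopsis)).
That clade has exactly 8 tips — every listed taxon and nothing else — so the group is monophyletic.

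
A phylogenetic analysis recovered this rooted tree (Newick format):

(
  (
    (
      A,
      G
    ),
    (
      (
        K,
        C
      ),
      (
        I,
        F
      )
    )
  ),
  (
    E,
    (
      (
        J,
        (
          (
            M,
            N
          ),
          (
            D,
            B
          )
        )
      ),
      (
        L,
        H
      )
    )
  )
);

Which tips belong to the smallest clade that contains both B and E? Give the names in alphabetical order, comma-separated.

B, D, E, H, J, L, M, N

Tracing B: it sits inside (D,B).
Tracing E: it sits inside (E,((J,((M,N),(D,B))),(L,H))).
The smallest clade enclosing both is (E,((J,((M,N),(D,B))),(L,H))); the answer is its 8 terminal taxa in alphabetical order.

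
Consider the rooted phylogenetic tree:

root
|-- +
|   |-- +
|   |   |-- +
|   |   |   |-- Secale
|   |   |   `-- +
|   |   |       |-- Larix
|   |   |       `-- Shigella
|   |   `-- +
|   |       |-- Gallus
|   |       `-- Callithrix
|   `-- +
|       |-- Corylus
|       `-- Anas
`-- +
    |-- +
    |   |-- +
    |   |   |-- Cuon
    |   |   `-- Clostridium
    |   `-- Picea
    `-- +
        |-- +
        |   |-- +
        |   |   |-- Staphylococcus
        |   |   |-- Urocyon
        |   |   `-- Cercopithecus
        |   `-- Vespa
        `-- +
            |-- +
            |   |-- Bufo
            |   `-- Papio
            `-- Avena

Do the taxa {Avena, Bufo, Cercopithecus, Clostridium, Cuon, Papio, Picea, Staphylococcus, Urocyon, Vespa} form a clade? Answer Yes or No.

Yes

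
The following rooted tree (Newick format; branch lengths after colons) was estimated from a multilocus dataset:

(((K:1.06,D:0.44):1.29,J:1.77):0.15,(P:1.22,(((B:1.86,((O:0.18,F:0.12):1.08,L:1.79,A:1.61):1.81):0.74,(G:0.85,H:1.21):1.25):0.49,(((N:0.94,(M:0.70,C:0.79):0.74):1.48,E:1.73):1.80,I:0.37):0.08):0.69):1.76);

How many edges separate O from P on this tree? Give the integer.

7

The MRCA of O and P is the node subtending (P,(((B,((O,F),L,A)),(G,H)),(((N,(M,C)),E),I))).
From O up to that node: 6 branches. From P up to the same node: 1 branch. Total: 6 + 1 = 7.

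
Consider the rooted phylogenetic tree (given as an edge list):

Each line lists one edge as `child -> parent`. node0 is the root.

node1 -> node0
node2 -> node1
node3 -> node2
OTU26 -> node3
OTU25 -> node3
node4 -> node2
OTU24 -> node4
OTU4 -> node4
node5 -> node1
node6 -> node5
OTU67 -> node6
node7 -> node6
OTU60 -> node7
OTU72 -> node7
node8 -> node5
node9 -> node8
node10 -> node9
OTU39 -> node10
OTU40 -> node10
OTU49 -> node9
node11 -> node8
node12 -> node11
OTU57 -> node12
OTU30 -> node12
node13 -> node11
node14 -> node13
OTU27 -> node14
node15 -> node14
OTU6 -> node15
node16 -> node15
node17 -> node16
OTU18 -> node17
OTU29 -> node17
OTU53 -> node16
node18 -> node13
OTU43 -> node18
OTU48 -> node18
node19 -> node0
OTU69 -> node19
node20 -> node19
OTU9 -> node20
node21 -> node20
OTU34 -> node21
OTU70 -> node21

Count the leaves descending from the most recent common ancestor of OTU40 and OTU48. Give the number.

12

The MRCA of OTU40 and OTU48 is the node subtending (((OTU39,OTU40),OTU49),((OTU57,OTU30),((OTU27,(OTU6,((OTU18,OTU29),OTU53))),(OTU43,OTU48)))).
That clade contains 12 terminal taxa: OTU18, OTU27, OTU29, OTU30, OTU39, OTU40, OTU43, OTU48, OTU49, OTU53, OTU57, OTU6.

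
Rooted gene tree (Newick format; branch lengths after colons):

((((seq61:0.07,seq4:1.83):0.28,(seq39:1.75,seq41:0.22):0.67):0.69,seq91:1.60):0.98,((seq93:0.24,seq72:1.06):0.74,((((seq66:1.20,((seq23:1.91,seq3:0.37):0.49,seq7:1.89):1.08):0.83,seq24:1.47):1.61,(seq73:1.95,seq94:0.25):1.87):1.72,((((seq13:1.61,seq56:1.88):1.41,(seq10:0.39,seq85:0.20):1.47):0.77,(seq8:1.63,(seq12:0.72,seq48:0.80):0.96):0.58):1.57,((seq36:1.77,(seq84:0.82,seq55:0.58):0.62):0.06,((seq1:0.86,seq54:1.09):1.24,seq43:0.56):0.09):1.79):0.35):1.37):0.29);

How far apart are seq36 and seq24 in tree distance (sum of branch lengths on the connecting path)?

The path runs seq36 → … → MRCA → … → seq24; the MRCA is the node subtending ((((seq66,((seq23,seq3),seq7)),seq24),(seq73,seq94)),((((seq13,seq56),(seq10,seq85)),(seq8,(seq12,seq48))),((seq36,(seq84,seq55)),((seq1,seq54),seq43)))).
Branch lengths along that path: 1.77 + 0.06 + 1.79 + 0.35 + 1.72 + 1.61 + 1.47 = 8.77.

8.77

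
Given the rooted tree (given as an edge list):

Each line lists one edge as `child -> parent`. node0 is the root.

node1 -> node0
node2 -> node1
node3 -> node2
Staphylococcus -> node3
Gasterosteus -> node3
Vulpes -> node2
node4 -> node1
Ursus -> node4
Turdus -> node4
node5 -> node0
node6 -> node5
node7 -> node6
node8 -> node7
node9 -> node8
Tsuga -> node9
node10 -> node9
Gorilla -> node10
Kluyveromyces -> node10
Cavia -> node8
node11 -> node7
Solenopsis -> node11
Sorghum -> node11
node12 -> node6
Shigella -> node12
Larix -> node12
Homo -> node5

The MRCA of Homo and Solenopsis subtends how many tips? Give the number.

The MRCA of Homo and Solenopsis is the node subtending (((((Tsuga,(Gorilla,Kluyveromyces)),Cavia),(Solenopsis,Sorghum)),(Shigella,Larix)),Homo).
That clade contains 9 terminal taxa: Cavia, Gorilla, Homo, Kluyveromyces, Larix, Shigella, Solenopsis, Sorghum, Tsuga.

9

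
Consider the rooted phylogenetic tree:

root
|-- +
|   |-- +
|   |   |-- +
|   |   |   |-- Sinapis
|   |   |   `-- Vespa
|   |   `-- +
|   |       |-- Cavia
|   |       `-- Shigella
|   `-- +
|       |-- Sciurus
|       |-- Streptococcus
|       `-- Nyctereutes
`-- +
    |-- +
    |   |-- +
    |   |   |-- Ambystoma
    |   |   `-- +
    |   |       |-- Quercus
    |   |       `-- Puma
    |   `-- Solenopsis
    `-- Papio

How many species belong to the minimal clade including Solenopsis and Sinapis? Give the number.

The MRCA of Solenopsis and Sinapis is the root, so the clade is the entire tree.
That clade contains 12 terminal taxa: Ambystoma, Cavia, Nyctereutes, Papio, Puma, Quercus, Sciurus, Shigella, Sinapis, Solenopsis, Streptococcus, Vespa.

12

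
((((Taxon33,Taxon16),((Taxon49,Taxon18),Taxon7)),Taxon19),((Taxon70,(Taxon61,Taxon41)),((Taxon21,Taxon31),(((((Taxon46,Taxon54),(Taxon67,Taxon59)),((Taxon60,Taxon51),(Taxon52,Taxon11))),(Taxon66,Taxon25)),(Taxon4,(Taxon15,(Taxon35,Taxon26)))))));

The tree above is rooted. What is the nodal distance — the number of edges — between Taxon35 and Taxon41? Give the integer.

The MRCA of Taxon35 and Taxon41 is the node subtending ((Taxon70,(Taxon61,Taxon41)),((Taxon21,Taxon31),(((((Taxon46,Taxon54),(Taxon67,Taxon59)),((Taxon60,Taxon51),(Taxon52,Taxon11))),(Taxon66,Taxon25)),(Taxon4,(Taxon15,(Taxon35,Taxon26)))))).
From Taxon35 up to that node: 6 branches. From Taxon41 up to the same node: 3 branches. Total: 6 + 3 = 9.

9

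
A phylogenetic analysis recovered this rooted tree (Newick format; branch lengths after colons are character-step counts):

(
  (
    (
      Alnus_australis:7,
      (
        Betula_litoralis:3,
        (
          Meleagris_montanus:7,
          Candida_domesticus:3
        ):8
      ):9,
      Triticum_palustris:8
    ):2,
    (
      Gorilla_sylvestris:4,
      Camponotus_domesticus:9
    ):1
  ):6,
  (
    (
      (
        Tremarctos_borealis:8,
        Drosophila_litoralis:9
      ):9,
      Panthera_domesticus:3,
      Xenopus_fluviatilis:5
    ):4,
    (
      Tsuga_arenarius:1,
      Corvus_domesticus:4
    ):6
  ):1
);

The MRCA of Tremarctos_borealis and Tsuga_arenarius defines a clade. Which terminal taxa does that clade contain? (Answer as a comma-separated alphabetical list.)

Tracing Tremarctos_borealis: it sits inside (Tremarctos_borealis,Drosophila_litoralis).
Tracing Tsuga_arenarius: it sits inside (Tsuga_arenarius,Corvus_domesticus).
The smallest clade enclosing both is (((Tremarctos_borealis,Drosophila_litoralis),Panthera_domesticus,Xenopus_fluviatilis),(Tsuga_arenarius,Corvus_domesticus)); the answer is its 6 terminal taxa in alphabetical order.

Corvus_domesticus, Drosophila_litoralis, Panthera_domesticus, Tremarctos_borealis, Tsuga_arenarius, Xenopus_fluviatilis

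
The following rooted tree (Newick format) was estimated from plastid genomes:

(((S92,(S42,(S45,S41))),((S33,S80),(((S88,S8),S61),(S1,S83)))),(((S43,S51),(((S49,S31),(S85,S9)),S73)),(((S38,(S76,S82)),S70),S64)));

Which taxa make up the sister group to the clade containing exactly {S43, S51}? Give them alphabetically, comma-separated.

S31, S49, S73, S85, S9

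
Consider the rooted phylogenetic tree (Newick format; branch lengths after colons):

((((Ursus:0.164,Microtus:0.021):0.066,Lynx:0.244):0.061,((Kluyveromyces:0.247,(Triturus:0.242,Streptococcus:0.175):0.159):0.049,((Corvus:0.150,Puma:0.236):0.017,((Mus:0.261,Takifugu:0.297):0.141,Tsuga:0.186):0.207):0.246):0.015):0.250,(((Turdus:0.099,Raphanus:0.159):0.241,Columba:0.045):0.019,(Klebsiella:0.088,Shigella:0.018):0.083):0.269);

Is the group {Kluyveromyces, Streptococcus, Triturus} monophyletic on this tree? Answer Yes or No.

The most recent common ancestor of these taxa subtends (Kluyveromyces,(Triturus,Streptococcus)).
That clade has exactly 3 tips — every listed taxon and nothing else — so the group is monophyletic.

Yes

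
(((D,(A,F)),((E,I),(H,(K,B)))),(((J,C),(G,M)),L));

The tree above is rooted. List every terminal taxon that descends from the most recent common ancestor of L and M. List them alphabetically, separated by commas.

Tracing L: it sits inside (((J,C),(G,M)),L).
Tracing M: it sits inside (G,M).
The smallest clade enclosing both is (((J,C),(G,M)),L); the answer is its 5 terminal taxa in alphabetical order.

C, G, J, L, M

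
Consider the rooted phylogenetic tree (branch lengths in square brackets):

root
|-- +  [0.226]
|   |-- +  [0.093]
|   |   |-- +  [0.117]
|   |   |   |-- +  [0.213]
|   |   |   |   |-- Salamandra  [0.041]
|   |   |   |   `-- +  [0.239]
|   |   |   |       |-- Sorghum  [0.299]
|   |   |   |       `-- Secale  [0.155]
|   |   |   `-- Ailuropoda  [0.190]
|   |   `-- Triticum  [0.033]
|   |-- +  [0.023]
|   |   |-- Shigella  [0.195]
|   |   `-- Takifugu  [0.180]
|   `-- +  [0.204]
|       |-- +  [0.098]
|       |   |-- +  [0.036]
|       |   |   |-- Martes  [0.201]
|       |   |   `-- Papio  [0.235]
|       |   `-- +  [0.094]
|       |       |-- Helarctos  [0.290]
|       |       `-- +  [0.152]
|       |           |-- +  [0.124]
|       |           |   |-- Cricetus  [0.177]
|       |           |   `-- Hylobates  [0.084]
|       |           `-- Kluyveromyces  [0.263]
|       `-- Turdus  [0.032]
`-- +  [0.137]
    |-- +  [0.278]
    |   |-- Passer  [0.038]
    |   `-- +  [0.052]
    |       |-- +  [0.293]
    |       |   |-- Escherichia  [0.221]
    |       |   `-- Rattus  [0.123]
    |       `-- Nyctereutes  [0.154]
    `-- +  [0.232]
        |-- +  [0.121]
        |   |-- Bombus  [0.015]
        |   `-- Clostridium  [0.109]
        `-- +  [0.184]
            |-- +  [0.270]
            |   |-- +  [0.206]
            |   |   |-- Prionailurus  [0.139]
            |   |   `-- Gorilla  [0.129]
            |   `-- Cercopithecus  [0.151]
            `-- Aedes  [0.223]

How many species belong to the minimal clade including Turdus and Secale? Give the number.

The MRCA of Turdus and Secale is the node subtending ((((Salamandra,(Sorghum,Secale)),Ailuropoda),Triticum),(Shigella,Takifugu),(((Martes,Papio),(Helarctos,((Cricetus,Hylobates),Kluyveromyces))),Turdus)).
That clade contains 14 terminal taxa: Ailuropoda, Cricetus, Helarctos, Hylobates, Kluyveromyces, Martes, Papio, Salamandra, Secale, Shigella, Sorghum, Takifugu, Triticum, Turdus.

14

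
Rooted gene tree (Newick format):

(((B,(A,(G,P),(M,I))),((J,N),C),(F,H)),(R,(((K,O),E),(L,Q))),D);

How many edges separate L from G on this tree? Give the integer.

The MRCA of L and G is the root of the tree.
From L up to that node: 4 branches. From G up to the same node: 5 branches. Total: 4 + 5 = 9.

9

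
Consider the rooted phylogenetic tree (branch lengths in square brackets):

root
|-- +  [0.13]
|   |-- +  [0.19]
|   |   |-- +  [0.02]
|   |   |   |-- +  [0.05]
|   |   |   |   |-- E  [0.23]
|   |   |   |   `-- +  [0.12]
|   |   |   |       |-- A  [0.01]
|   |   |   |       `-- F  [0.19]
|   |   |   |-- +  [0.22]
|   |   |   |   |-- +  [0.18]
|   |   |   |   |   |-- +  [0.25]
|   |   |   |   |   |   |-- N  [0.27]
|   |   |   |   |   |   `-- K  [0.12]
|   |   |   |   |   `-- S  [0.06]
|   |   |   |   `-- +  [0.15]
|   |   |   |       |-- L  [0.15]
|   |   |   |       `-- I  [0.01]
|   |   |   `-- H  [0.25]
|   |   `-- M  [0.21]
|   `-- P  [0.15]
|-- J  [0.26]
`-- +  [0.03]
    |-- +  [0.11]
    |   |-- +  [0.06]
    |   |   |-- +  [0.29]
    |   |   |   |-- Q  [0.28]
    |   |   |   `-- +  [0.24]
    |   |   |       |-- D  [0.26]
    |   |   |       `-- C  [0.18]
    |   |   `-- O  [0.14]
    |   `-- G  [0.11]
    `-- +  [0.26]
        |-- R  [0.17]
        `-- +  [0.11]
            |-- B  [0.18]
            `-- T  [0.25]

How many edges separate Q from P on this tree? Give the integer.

The MRCA of Q and P is the root of the tree.
From Q up to that node: 5 branches. From P up to the same node: 2 branches. Total: 5 + 2 = 7.

7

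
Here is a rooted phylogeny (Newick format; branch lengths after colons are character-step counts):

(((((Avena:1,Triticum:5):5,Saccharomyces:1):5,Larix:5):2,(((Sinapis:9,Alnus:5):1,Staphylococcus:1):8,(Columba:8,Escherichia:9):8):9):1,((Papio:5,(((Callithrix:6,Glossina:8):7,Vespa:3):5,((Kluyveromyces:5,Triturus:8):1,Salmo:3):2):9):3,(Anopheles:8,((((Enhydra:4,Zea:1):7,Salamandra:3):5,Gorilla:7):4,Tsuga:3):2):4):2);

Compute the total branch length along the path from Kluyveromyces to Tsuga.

The path runs Kluyveromyces → … → MRCA → … → Tsuga; the MRCA is the node subtending ((Papio,(((Callithrix,Glossina),Vespa),((Kluyveromyces,Triturus),Salmo))),(Anopheles,((((Enhydra,Zea),Salamandra),Gorilla),Tsuga))).
Branch lengths along that path: 5 + 1 + 2 + 9 + 3 + 4 + 2 + 3 = 29.

29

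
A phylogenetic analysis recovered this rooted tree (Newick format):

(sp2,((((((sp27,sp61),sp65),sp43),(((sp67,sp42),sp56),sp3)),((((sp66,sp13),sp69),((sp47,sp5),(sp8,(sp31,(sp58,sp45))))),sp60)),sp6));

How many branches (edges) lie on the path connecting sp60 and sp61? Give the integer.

7

The MRCA of sp60 and sp61 is the node subtending (((((sp27,sp61),sp65),sp43),(((sp67,sp42),sp56),sp3)),((((sp66,sp13),sp69),((sp47,sp5),(sp8,(sp31,(sp58,sp45))))),sp60)).
From sp60 up to that node: 2 branches. From sp61 up to the same node: 5 branches. Total: 2 + 5 = 7.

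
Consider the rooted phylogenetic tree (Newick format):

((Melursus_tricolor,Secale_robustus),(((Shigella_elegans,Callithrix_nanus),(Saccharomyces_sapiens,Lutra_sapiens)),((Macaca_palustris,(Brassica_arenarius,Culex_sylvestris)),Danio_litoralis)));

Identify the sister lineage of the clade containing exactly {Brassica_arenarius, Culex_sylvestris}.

The clade containing exactly {Brassica_arenarius, Culex_sylvestris} attaches to the tree at the node subtending (Macaca_palustris,(Brassica_arenarius,Culex_sylvestris)).
The other lineage descending from that same node — the sister group — is the single tip Macaca_palustris.

Macaca_palustris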